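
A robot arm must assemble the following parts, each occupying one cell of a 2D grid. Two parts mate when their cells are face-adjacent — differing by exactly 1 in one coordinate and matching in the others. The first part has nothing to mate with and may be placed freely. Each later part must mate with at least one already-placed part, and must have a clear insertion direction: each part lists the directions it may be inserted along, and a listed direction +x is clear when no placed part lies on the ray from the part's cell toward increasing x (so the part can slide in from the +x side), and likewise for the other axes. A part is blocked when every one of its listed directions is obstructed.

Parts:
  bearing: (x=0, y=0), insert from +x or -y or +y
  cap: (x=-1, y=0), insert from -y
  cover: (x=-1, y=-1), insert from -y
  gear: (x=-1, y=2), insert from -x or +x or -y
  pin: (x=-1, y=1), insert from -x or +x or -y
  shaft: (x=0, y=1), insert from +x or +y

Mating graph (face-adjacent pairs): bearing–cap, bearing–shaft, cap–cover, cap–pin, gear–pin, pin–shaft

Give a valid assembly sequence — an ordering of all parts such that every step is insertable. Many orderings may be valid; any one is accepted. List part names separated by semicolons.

1. bearing@(0, 0) [+x clear] — {bearing}
2. cap@(-1, 0) [-y clear] — {bearing, cap}
3. cover@(-1, -1) [-y clear] — {bearing, cap, cover}
4. pin@(-1, 1) [-x clear] — {bearing, cap, cover, pin}
5. gear@(-1, 2) [-x clear] — {bearing, cap, cover, gear, pin}
6. shaft@(0, 1) [+x clear] — {bearing, cap, cover, gear, pin, shaft}

bearing; cap; cover; pin; gear; shaft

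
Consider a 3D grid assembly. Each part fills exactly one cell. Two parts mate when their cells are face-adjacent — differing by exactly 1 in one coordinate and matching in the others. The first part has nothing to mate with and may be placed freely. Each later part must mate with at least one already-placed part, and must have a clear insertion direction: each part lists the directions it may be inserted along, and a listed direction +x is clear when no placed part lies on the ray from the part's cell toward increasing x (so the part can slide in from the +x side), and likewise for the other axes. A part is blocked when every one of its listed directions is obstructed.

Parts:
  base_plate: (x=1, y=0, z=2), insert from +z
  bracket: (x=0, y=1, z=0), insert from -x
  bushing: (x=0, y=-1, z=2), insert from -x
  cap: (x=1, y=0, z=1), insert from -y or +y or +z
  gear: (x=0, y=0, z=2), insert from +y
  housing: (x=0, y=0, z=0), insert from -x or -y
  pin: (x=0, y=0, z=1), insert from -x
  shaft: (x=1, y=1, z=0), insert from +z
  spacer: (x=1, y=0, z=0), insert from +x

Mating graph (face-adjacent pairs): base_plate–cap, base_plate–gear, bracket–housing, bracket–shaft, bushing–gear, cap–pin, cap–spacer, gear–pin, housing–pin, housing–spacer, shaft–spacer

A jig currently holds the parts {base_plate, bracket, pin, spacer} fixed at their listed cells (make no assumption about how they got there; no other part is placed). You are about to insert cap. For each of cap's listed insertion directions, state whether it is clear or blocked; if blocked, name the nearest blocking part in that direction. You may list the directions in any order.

-y: ray from cap(1, 0, 1) has no placed part ⇒ clear
+y: ray from cap(1, 0, 1) has no placed part ⇒ clear
+z: nearest on ray is base_plate@(1, 0, 2) ⇒ blocked

+y: clear; +z: blocked by base_plate; -y: clear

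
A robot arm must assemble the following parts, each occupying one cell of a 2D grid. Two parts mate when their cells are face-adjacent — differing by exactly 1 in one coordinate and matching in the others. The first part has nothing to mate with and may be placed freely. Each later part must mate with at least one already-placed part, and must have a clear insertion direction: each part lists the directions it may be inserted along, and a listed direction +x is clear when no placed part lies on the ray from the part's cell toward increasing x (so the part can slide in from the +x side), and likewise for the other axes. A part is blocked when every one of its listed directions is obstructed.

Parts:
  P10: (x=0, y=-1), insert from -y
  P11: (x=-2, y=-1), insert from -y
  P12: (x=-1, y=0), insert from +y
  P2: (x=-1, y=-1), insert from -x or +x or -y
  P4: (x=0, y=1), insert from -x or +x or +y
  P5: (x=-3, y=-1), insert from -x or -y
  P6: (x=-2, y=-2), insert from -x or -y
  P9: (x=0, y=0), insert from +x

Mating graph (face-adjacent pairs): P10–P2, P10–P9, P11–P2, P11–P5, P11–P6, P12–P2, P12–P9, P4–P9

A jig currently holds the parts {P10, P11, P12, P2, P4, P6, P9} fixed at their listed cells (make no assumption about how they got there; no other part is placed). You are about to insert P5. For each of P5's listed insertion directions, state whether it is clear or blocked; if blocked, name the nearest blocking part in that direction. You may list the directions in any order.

-x: ray from P5(-3, -1) has no placed part ⇒ clear
-y: ray from P5(-3, -1) has no placed part ⇒ clear

-x: clear; -y: clear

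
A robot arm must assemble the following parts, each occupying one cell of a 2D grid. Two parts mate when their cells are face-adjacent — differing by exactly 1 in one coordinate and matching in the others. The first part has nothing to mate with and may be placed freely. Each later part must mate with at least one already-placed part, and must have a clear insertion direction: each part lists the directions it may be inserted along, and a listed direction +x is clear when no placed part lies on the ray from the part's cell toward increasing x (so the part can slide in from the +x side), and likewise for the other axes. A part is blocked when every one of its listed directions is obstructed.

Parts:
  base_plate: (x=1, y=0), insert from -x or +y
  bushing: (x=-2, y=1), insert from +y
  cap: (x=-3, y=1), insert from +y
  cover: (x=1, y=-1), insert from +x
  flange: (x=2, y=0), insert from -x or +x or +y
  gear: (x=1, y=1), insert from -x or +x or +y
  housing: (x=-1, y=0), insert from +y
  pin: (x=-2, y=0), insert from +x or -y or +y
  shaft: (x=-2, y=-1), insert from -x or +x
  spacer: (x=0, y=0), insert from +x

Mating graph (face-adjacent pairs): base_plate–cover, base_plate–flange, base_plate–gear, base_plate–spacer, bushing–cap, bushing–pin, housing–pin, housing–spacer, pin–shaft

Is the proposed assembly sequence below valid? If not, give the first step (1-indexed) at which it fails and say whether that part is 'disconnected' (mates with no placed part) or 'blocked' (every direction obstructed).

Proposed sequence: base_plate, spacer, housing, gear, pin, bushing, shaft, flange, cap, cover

1. base_plate@(1, 0) [-x clear] — {base_plate}
2. spacer@(0, 0) — +x all obstructed ⇒ blocked

Invalid at step 2 (blocked)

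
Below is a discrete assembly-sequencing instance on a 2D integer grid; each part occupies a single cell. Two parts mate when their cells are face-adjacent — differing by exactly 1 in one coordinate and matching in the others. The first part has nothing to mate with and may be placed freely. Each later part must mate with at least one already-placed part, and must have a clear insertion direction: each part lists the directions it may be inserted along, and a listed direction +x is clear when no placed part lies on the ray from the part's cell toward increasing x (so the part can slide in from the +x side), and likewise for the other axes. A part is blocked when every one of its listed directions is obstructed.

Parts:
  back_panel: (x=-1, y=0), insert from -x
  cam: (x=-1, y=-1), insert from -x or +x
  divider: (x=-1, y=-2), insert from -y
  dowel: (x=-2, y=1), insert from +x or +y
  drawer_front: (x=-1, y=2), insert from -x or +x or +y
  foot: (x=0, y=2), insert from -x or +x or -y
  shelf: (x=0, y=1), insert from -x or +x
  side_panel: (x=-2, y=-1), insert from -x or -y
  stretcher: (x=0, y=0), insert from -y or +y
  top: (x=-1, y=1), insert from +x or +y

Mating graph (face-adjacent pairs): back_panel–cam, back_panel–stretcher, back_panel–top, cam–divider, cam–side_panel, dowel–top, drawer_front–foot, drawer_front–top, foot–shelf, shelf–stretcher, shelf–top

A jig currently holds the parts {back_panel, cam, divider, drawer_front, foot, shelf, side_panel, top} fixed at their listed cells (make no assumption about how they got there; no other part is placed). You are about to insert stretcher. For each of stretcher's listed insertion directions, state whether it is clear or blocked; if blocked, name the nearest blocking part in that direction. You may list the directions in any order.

+y: blocked by shelf; -y: clear

-y: ray from stretcher(0, 0) has no placed part ⇒ clear
+y: nearest on ray is shelf@(0, 1) ⇒ blocked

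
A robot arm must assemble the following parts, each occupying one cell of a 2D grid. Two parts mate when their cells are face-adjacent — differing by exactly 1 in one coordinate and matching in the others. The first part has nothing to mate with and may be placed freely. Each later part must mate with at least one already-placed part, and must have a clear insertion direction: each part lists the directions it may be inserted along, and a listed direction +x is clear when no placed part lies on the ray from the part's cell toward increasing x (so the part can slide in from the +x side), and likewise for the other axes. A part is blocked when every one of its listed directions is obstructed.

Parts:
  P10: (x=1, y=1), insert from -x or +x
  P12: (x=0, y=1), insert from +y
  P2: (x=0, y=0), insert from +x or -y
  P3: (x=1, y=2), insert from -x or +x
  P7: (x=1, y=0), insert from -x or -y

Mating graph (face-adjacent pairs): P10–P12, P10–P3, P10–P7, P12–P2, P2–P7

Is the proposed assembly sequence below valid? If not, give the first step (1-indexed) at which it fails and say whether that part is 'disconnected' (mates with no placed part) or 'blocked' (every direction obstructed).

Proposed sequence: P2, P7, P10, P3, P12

1. P2@(0, 0) [+x clear] — {P2}
2. P7@(1, 0) [-y clear] — {P2, P7}
3. P10@(1, 1) [-x clear] — {P10, P2, P7}
4. P3@(1, 2) [-x clear] — {P10, P2, P3, P7}
5. P12@(0, 1) [+y clear] — {P10, P12, P2, P3, P7}

Valid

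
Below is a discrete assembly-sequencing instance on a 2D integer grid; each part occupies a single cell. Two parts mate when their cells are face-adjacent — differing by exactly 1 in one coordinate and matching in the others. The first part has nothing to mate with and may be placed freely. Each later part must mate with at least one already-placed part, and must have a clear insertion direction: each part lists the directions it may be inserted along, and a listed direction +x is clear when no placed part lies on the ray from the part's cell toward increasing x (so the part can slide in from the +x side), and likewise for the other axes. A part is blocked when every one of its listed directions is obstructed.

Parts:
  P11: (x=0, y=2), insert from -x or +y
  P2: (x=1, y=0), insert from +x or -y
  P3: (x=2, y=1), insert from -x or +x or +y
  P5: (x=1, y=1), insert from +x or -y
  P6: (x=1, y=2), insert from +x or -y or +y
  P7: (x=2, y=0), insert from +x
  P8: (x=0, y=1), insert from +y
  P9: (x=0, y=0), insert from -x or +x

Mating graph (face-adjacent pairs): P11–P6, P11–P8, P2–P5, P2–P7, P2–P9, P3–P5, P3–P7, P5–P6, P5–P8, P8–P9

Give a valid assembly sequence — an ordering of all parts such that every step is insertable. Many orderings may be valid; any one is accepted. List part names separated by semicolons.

P5; P2; P9; P8; P11; P3; P6; P7

1. P5@(1, 1) [+x clear] — {P5}
2. P2@(1, 0) [+x clear] — {P2, P5}
3. P9@(0, 0) [-x clear] — {P2, P5, P9}
4. P8@(0, 1) [+y clear] — {P2, P5, P8, P9}
5. P11@(0, 2) [-x clear] — {P11, P2, P5, P8, P9}
6. P3@(2, 1) [+x clear] — {P11, P2, P3, P5, P8, P9}
7. P6@(1, 2) [+x clear] — {P11, P2, P3, P5, P6, P8, P9}
8. P7@(2, 0) [+x clear] — {P11, P2, P3, P5, P6, P7, P8, P9}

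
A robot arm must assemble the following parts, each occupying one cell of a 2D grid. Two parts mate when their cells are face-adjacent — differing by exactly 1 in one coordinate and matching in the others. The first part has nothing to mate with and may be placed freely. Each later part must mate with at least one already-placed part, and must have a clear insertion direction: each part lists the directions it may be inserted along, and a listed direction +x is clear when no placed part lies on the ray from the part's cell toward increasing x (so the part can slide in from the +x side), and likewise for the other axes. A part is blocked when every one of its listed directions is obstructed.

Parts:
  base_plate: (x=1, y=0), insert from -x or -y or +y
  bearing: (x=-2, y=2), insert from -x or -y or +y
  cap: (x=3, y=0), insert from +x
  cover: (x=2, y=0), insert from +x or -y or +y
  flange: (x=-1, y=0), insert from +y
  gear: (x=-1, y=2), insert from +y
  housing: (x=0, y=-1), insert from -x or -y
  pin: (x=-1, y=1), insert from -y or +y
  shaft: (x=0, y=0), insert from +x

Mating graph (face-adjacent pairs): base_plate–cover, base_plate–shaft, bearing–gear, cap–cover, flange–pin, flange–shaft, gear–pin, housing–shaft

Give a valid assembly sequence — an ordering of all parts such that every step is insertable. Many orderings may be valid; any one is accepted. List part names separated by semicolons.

flange; shaft; housing; base_plate; cover; cap; pin; gear; bearing

1. flange@(-1, 0) [+y clear] — {flange}
2. shaft@(0, 0) [+x clear] — {flange, shaft}
3. housing@(0, -1) [-x clear] — {flange, housing, shaft}
4. base_plate@(1, 0) [-y clear] — {base_plate, flange, housing, shaft}
5. cover@(2, 0) [+x clear] — {base_plate, cover, flange, housing, shaft}
6. cap@(3, 0) [+x clear] — {base_plate, cap, cover, flange, housing, shaft}
7. pin@(-1, 1) [+y clear] — {base_plate, cap, cover, flange, housing, pin, shaft}
8. gear@(-1, 2) [+y clear] — {base_plate, cap, cover, flange, gear, housing, pin, shaft}
9. bearing@(-2, 2) [-x clear] — {base_plate, bearing, cap, cover, flange, gear, housing, pin, shaft}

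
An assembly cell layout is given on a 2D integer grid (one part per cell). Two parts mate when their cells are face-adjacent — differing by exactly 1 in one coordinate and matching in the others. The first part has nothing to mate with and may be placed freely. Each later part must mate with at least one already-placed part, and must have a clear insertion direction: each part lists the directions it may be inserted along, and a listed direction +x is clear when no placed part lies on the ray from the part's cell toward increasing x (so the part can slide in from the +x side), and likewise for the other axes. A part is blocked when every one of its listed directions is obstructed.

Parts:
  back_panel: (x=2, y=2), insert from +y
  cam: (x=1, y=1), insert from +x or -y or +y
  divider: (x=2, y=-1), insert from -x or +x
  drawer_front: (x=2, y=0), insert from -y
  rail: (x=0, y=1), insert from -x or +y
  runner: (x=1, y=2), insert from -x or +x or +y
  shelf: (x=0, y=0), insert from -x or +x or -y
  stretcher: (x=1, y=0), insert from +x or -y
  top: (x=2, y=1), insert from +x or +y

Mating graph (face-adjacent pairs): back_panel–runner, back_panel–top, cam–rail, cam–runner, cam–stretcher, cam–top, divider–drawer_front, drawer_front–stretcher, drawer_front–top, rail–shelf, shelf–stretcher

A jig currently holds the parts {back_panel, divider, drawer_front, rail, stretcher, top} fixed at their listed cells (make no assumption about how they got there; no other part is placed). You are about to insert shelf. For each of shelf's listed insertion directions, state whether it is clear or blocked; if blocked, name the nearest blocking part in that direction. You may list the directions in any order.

-x: ray from shelf(0, 0) has no placed part ⇒ clear
+x: nearest on ray is stretcher@(1, 0) ⇒ blocked
-y: ray from shelf(0, 0) has no placed part ⇒ clear

+x: blocked by stretcher; -x: clear; -y: clear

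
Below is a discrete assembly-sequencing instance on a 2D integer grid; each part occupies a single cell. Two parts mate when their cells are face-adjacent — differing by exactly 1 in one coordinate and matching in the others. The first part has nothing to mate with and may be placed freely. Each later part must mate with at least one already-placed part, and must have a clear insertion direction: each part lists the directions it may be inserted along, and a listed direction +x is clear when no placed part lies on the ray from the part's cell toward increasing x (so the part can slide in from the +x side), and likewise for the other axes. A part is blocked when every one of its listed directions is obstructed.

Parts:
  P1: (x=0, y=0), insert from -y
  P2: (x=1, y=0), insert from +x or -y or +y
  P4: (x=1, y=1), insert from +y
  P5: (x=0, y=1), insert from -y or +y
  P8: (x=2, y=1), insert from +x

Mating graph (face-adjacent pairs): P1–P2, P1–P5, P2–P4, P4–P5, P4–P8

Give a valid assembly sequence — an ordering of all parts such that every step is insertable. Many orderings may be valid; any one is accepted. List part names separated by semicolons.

1. P8@(2, 1) [+x clear] — {P8}
2. P4@(1, 1) [+y clear] — {P4, P8}
3. P2@(1, 0) [+x clear] — {P2, P4, P8}
4. P5@(0, 1) [-y clear] — {P2, P4, P5, P8}
5. P1@(0, 0) [-y clear] — {P1, P2, P4, P5, P8}

P8; P4; P2; P5; P1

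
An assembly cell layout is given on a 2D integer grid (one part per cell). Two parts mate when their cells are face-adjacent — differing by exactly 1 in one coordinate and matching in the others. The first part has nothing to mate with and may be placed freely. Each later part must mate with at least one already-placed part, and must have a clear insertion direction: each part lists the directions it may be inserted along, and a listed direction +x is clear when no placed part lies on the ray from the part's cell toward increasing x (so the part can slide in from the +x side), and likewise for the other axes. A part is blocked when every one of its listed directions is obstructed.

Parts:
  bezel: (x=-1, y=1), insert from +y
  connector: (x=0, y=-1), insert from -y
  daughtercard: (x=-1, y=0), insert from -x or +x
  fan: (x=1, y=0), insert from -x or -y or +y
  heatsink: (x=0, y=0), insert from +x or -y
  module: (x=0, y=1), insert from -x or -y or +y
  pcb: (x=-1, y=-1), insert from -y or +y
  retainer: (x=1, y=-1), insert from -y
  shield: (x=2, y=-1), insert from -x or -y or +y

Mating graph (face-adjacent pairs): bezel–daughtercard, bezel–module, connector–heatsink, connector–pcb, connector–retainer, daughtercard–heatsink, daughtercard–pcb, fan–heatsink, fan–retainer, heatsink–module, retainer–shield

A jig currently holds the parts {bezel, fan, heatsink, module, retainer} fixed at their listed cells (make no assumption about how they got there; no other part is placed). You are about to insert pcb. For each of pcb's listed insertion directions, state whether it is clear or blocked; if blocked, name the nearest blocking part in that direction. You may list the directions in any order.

-y: ray from pcb(-1, -1) has no placed part ⇒ clear
+y: nearest on ray is bezel@(-1, 1) ⇒ blocked

+y: blocked by bezel; -y: clear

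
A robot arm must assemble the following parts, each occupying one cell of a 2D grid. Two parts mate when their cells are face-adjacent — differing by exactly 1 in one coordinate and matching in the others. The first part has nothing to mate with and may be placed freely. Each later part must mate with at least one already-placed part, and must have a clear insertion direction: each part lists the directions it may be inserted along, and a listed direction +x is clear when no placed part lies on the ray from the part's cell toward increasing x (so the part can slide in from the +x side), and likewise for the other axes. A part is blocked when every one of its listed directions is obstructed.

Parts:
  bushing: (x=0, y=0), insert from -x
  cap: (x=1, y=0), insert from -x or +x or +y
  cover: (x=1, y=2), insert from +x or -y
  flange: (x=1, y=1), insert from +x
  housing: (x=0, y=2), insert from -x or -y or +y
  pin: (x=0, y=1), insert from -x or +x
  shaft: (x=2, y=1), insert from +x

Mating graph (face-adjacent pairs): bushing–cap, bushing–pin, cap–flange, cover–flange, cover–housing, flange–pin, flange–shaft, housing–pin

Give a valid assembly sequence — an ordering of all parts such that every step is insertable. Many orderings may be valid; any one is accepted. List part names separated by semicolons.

bushing; cap; flange; cover; shaft; housing; pin

1. bushing@(0, 0) [-x clear] — {bushing}
2. cap@(1, 0) [+x clear] — {bushing, cap}
3. flange@(1, 1) [+x clear] — {bushing, cap, flange}
4. cover@(1, 2) [+x clear] — {bushing, cap, cover, flange}
5. shaft@(2, 1) [+x clear] — {bushing, cap, cover, flange, shaft}
6. housing@(0, 2) [-x clear] — {bushing, cap, cover, flange, housing, shaft}
7. pin@(0, 1) [-x clear] — {bushing, cap, cover, flange, housing, pin, shaft}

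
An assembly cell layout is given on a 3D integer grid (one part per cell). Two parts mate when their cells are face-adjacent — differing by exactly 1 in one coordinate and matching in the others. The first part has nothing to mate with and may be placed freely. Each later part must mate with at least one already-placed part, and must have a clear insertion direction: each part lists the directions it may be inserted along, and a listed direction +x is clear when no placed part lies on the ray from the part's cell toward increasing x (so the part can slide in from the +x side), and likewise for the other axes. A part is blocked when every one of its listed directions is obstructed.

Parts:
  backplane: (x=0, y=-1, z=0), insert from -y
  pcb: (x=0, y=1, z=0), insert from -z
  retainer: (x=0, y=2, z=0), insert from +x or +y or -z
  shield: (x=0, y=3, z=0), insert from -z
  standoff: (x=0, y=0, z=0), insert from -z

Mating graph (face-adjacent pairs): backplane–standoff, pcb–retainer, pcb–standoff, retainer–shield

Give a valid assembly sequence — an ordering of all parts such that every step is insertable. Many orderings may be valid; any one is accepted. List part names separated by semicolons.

retainer; pcb; standoff; backplane; shield

1. retainer@(0, 2, 0) [+x clear] — {retainer}
2. pcb@(0, 1, 0) [-z clear] — {pcb, retainer}
3. standoff@(0, 0, 0) [-z clear] — {pcb, retainer, standoff}
4. backplane@(0, -1, 0) [-y clear] — {backplane, pcb, retainer, standoff}
5. shield@(0, 3, 0) [-z clear] — {backplane, pcb, retainer, shield, standoff}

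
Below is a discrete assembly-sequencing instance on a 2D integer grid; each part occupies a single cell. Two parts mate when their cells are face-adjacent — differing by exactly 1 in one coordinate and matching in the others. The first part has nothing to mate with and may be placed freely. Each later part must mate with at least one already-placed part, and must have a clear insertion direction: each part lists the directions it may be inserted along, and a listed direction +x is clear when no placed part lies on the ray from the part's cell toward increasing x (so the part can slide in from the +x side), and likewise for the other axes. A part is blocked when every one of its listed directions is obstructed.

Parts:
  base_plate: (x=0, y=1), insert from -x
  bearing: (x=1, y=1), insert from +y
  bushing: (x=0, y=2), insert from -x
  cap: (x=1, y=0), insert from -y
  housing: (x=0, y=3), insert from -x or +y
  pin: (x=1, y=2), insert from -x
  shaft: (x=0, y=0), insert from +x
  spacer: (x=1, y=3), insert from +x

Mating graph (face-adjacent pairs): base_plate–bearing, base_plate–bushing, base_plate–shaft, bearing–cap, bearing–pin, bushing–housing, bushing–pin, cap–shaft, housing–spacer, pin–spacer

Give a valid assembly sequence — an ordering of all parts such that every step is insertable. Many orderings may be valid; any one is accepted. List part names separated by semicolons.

base_plate; shaft; cap; bearing; pin; bushing; spacer; housing

1. base_plate@(0, 1) [-x clear] — {base_plate}
2. shaft@(0, 0) [+x clear] — {base_plate, shaft}
3. cap@(1, 0) [-y clear] — {base_plate, cap, shaft}
4. bearing@(1, 1) [+y clear] — {base_plate, bearing, cap, shaft}
5. pin@(1, 2) [-x clear] — {base_plate, bearing, cap, pin, shaft}
6. bushing@(0, 2) [-x clear] — {base_plate, bearing, bushing, cap, pin, shaft}
7. spacer@(1, 3) [+x clear] — {base_plate, bearing, bushing, cap, pin, shaft, spacer}
8. housing@(0, 3) [-x clear] — {base_plate, bearing, bushing, cap, housing, pin, shaft, spacer}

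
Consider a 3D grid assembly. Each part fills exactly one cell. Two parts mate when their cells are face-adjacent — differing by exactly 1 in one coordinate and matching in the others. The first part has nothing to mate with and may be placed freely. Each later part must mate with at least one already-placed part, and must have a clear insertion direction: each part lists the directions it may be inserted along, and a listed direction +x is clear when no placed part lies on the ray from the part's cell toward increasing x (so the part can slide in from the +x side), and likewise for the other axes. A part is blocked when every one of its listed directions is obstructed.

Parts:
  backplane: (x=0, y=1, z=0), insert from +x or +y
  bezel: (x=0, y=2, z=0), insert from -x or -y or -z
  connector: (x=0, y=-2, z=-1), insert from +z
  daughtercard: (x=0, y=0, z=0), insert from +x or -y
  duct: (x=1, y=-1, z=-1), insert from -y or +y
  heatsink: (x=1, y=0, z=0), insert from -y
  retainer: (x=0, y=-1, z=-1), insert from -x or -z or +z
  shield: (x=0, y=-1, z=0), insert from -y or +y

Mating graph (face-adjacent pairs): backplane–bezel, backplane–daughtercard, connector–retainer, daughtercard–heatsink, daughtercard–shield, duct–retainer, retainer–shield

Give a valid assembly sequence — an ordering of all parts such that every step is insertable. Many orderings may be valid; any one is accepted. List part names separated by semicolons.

1. shield@(0, -1, 0) [-y clear] — {shield}
2. daughtercard@(0, 0, 0) [+x clear] — {daughtercard, shield}
3. backplane@(0, 1, 0) [+x clear] — {backplane, daughtercard, shield}
4. retainer@(0, -1, -1) [-x clear] — {backplane, daughtercard, retainer, shield}
5. duct@(1, -1, -1) [-y clear] — {backplane, daughtercard, duct, retainer, shield}
6. heatsink@(1, 0, 0) [-y clear] — {backplane, daughtercard, duct, heatsink, retainer, shield}
7. bezel@(0, 2, 0) [-x clear] — {backplane, bezel, daughtercard, duct, heatsink, retainer, shield}
8. connector@(0, -2, -1) [+z clear] — {backplane, bezel, connector, daughtercard, duct, heatsink, retainer, shield}

shield; daughtercard; backplane; retainer; duct; heatsink; bezel; connector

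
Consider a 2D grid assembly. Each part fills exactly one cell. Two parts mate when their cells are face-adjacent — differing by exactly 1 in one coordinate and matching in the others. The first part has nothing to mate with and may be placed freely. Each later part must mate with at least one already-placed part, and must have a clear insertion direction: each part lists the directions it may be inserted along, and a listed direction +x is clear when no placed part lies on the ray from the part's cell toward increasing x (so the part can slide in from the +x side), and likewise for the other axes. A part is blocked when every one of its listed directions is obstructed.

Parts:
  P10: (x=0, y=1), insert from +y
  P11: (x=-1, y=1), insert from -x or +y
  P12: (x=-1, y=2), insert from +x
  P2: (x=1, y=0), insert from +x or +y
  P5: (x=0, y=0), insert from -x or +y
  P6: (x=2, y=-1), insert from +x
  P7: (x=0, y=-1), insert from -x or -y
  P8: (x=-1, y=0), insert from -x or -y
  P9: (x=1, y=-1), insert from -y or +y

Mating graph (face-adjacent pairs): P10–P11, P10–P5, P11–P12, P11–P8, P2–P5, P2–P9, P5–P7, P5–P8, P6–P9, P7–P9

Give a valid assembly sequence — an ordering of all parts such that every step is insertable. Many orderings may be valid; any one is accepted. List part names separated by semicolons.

P2; P9; P6; P5; P10; P11; P12; P8; P7

1. P2@(1, 0) [+x clear] — {P2}
2. P9@(1, -1) [-y clear] — {P2, P9}
3. P6@(2, -1) [+x clear] — {P2, P6, P9}
4. P5@(0, 0) [-x clear] — {P2, P5, P6, P9}
5. P10@(0, 1) [+y clear] — {P10, P2, P5, P6, P9}
6. P11@(-1, 1) [-x clear] — {P10, P11, P2, P5, P6, P9}
7. P12@(-1, 2) [+x clear] — {P10, P11, P12, P2, P5, P6, P9}
8. P8@(-1, 0) [-x clear] — {P10, P11, P12, P2, P5, P6, P8, P9}
9. P7@(0, -1) [-x clear] — {P10, P11, P12, P2, P5, P6, P7, P8, P9}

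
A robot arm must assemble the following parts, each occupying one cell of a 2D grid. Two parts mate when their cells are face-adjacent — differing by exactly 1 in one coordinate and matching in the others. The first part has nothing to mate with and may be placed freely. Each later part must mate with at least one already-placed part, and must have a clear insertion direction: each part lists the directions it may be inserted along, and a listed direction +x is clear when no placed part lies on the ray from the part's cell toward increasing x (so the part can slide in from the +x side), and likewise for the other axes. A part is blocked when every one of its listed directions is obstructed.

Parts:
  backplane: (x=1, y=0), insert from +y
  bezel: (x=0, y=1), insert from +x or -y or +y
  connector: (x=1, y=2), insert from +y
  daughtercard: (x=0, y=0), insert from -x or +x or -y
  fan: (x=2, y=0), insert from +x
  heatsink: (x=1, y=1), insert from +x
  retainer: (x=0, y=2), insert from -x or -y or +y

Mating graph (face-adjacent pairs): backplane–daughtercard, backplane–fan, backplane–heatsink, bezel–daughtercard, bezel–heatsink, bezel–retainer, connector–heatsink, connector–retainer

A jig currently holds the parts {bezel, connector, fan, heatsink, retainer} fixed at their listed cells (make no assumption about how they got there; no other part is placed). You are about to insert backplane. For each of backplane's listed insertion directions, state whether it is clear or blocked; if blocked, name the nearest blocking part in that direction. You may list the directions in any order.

+y: nearest on ray is heatsink@(1, 1) ⇒ blocked

+y: blocked by heatsink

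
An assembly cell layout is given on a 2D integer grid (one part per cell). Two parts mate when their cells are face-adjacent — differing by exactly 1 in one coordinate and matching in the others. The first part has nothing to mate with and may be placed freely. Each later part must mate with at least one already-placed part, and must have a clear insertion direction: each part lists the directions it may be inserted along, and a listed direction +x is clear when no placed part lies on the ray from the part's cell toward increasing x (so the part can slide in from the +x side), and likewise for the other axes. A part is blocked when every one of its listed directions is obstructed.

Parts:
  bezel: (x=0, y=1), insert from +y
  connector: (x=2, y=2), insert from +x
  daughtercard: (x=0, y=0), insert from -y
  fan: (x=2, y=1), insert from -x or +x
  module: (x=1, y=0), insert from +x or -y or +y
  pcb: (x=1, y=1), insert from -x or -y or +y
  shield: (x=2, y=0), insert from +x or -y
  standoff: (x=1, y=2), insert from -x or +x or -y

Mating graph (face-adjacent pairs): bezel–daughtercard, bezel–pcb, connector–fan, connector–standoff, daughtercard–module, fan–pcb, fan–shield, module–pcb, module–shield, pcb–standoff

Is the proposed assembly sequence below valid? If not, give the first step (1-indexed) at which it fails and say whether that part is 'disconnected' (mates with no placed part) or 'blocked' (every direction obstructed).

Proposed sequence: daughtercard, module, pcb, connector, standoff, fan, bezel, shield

1. daughtercard@(0, 0) [-y clear] — {daughtercard}
2. module@(1, 0) [+x clear] — {daughtercard, module}
3. pcb@(1, 1) [-x clear] — {daughtercard, module, pcb}
4. connector@(2, 2) — no placed neighbour ⇒ disconnected

Invalid at step 4 (disconnected)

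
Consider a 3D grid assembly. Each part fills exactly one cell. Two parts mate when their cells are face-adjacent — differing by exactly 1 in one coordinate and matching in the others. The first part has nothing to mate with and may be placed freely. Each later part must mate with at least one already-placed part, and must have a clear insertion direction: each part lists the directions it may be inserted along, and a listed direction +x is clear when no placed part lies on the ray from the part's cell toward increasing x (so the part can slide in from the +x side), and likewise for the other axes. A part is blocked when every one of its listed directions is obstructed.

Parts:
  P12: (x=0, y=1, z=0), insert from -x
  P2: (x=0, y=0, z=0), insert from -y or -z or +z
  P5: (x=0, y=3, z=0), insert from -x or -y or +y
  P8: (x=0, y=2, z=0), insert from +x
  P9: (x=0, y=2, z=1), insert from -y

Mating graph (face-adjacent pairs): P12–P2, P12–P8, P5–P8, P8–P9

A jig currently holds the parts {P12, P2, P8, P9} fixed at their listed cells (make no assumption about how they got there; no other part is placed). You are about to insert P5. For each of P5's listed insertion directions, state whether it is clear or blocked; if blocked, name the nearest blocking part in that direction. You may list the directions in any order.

-x: ray from P5(0, 3, 0) has no placed part ⇒ clear
-y: nearest on ray is P8@(0, 2, 0) ⇒ blocked
+y: ray from P5(0, 3, 0) has no placed part ⇒ clear

+y: clear; -x: clear; -y: blocked by P8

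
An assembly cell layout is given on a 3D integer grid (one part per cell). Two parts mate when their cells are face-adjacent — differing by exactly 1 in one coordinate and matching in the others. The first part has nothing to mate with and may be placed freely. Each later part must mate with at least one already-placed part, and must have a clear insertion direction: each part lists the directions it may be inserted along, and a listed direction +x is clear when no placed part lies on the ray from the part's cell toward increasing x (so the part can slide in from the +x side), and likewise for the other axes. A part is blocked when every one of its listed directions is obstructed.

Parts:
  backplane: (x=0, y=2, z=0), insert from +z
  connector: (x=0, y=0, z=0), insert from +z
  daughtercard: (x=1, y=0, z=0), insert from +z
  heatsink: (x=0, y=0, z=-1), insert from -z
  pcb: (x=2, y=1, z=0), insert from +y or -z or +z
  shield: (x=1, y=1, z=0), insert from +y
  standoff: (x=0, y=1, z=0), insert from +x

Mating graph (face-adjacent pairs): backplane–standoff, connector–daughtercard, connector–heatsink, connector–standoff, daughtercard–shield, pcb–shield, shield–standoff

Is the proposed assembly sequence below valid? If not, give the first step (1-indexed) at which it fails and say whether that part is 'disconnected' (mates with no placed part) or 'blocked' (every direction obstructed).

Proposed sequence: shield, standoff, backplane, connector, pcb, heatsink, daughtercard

Invalid at step 2 (blocked)

1. shield@(1, 1, 0) [+y clear] — {shield}
2. standoff@(0, 1, 0) — +x all obstructed ⇒ blocked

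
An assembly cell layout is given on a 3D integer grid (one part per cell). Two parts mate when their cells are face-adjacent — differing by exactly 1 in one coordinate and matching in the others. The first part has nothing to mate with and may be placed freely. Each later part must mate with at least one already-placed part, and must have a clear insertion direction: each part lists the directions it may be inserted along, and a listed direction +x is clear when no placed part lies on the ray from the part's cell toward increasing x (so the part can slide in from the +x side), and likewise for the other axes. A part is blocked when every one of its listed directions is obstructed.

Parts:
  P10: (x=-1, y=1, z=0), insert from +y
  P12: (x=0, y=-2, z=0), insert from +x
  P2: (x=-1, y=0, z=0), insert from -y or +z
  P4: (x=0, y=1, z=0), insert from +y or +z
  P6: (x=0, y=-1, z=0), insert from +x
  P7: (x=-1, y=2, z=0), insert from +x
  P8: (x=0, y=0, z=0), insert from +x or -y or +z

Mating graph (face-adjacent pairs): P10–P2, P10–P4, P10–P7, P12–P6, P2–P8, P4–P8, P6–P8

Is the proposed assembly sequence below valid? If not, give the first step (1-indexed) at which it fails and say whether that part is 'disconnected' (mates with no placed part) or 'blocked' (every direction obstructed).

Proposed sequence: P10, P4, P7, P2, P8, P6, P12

Valid

1. P10@(-1, 1, 0) [+y clear] — {P10}
2. P4@(0, 1, 0) [+y clear] — {P10, P4}
3. P7@(-1, 2, 0) [+x clear] — {P10, P4, P7}
4. P2@(-1, 0, 0) [-y clear] — {P10, P2, P4, P7}
5. P8@(0, 0, 0) [+x clear] — {P10, P2, P4, P7, P8}
6. P6@(0, -1, 0) [+x clear] — {P10, P2, P4, P6, P7, P8}
7. P12@(0, -2, 0) [+x clear] — {P10, P12, P2, P4, P6, P7, P8}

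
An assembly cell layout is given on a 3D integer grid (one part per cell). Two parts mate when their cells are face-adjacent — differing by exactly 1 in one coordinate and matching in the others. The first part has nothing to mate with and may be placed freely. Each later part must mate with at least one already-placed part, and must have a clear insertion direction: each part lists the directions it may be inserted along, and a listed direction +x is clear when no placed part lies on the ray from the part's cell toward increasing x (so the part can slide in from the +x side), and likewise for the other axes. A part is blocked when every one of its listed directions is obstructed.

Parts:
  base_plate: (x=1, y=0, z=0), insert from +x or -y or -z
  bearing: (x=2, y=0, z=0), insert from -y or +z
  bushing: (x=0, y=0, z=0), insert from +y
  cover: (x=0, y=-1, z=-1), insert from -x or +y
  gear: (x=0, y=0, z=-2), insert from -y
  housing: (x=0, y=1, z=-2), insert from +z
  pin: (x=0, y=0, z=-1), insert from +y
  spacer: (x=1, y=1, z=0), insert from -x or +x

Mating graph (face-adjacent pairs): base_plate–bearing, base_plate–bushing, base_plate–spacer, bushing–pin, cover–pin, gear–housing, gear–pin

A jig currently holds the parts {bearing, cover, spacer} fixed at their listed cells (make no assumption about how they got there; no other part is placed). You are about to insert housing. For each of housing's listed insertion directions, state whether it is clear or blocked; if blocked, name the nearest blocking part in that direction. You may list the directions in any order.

+z: clear

+z: ray from housing(0, 1, -2) has no placed part ⇒ clear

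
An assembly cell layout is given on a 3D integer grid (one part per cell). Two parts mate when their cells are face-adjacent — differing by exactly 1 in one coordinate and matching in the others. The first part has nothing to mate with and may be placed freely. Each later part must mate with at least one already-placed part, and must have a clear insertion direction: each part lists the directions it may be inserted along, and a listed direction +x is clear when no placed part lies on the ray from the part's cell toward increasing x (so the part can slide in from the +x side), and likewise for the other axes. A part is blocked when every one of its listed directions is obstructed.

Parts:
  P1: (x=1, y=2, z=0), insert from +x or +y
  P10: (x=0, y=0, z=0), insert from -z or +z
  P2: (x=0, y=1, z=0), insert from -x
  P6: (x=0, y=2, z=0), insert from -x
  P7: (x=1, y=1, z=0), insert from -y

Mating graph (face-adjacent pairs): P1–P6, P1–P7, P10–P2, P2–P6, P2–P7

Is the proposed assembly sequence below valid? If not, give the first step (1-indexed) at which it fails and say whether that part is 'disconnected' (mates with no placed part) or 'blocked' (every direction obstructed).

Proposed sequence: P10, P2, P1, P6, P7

Invalid at step 3 (disconnected)

1. P10@(0, 0, 0) [-z clear] — {P10}
2. P2@(0, 1, 0) [-x clear] — {P10, P2}
3. P1@(1, 2, 0) — no placed neighbour ⇒ disconnected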